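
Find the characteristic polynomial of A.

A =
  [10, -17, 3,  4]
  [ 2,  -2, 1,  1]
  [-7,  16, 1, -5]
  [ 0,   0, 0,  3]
x^4 - 12*x^3 + 54*x^2 - 108*x + 81

Expanding det(x·I − A) (e.g. by cofactor expansion or by noting that A is similar to its Jordan form J, which has the same characteristic polynomial as A) gives
  χ_A(x) = x^4 - 12*x^3 + 54*x^2 - 108*x + 81
which factors as (x - 3)^4. The eigenvalues (with algebraic multiplicities) are λ = 3 with multiplicity 4.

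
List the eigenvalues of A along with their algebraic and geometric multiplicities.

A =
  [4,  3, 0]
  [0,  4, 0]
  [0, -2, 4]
λ = 4: alg = 3, geom = 2

Step 1 — factor the characteristic polynomial to read off the algebraic multiplicities:
  χ_A(x) = (x - 4)^3

Step 2 — compute geometric multiplicities via the rank-nullity identity g(λ) = n − rank(A − λI):
  rank(A − (4)·I) = 1, so dim ker(A − (4)·I) = n − 1 = 2

Summary:
  λ = 4: algebraic multiplicity = 3, geometric multiplicity = 2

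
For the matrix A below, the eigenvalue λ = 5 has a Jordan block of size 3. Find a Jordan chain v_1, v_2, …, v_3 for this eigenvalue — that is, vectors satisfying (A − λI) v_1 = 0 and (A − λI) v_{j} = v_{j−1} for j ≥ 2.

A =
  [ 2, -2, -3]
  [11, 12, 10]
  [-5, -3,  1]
A Jordan chain for λ = 5 of length 3:
v_1 = (2, -6, 2)ᵀ
v_2 = (-3, 11, -5)ᵀ
v_3 = (1, 0, 0)ᵀ

Let N = A − (5)·I. We want v_3 with N^3 v_3 = 0 but N^2 v_3 ≠ 0; then v_{j-1} := N · v_j for j = 3, …, 2.

Pick v_3 = (1, 0, 0)ᵀ.
Then v_2 = N · v_3 = (-3, 11, -5)ᵀ.
Then v_1 = N · v_2 = (2, -6, 2)ᵀ.

Sanity check: (A − (5)·I) v_1 = (0, 0, 0)ᵀ = 0. ✓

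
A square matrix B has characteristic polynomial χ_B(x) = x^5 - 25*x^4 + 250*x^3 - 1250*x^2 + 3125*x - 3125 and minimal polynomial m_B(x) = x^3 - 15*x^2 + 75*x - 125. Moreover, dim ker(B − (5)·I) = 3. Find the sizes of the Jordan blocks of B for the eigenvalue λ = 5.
Block sizes for λ = 5: [3, 1, 1]

Step 1 — from the characteristic polynomial, algebraic multiplicity of λ = 5 is 5. From dim ker(B − (5)·I) = 3, there are exactly 3 Jordan blocks for λ = 5.
Step 2 — from the minimal polynomial, the factor (x − 5)^3 tells us the largest block for λ = 5 has size 3.
Step 3 — with total size 5, 3 blocks, and largest block 3, the block sizes (in nonincreasing order) are [3, 1, 1].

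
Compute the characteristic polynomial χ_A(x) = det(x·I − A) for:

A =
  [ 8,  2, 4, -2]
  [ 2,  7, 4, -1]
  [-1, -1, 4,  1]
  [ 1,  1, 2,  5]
x^4 - 24*x^3 + 216*x^2 - 864*x + 1296

Expanding det(x·I − A) (e.g. by cofactor expansion or by noting that A is similar to its Jordan form J, which has the same characteristic polynomial as A) gives
  χ_A(x) = x^4 - 24*x^3 + 216*x^2 - 864*x + 1296
which factors as (x - 6)^4. The eigenvalues (with algebraic multiplicities) are λ = 6 with multiplicity 4.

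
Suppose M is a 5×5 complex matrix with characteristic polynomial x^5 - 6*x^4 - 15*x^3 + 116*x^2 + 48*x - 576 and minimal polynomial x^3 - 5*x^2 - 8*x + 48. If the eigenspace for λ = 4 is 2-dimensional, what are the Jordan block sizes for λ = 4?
Block sizes for λ = 4: [2, 1]

Step 1 — from the characteristic polynomial, algebraic multiplicity of λ = 4 is 3. From dim ker(M − (4)·I) = 2, there are exactly 2 Jordan blocks for λ = 4.
Step 2 — from the minimal polynomial, the factor (x − 4)^2 tells us the largest block for λ = 4 has size 2.
Step 3 — with total size 3, 2 blocks, and largest block 2, the block sizes (in nonincreasing order) are [2, 1].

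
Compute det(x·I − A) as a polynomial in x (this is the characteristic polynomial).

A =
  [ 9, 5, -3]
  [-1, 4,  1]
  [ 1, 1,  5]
x^3 - 18*x^2 + 108*x - 216

Expanding det(x·I − A) (e.g. by cofactor expansion or by noting that A is similar to its Jordan form J, which has the same characteristic polynomial as A) gives
  χ_A(x) = x^3 - 18*x^2 + 108*x - 216
which factors as (x - 6)^3. The eigenvalues (with algebraic multiplicities) are λ = 6 with multiplicity 3.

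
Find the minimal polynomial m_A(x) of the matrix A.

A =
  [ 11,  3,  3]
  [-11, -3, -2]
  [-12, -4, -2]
x^3 - 6*x^2 + 12*x - 8

The characteristic polynomial is χ_A(x) = (x - 2)^3, so the eigenvalues are known. The minimal polynomial is
  m_A(x) = Π_λ (x − λ)^{k_λ}
where k_λ is the size of the *largest* Jordan block for λ (equivalently, the smallest k with (A − λI)^k v = 0 for every generalised eigenvector v of λ).

  λ = 2: largest Jordan block has size 3, contributing (x − 2)^3

So m_A(x) = (x - 2)^3 = x^3 - 6*x^2 + 12*x - 8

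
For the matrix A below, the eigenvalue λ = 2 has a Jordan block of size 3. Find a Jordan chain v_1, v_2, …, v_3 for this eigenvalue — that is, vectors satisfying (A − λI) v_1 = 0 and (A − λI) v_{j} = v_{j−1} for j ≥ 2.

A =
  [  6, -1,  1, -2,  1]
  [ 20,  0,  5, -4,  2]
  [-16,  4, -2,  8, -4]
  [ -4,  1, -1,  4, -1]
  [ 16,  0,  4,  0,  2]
A Jordan chain for λ = 2 of length 3:
v_1 = (4, 8, -16, -4, 0)ᵀ
v_2 = (4, 20, -16, -4, 16)ᵀ
v_3 = (1, 0, 0, 0, 0)ᵀ

Let N = A − (2)·I. We want v_3 with N^3 v_3 = 0 but N^2 v_3 ≠ 0; then v_{j-1} := N · v_j for j = 3, …, 2.

Pick v_3 = (1, 0, 0, 0, 0)ᵀ.
Then v_2 = N · v_3 = (4, 20, -16, -4, 16)ᵀ.
Then v_1 = N · v_2 = (4, 8, -16, -4, 0)ᵀ.

Sanity check: (A − (2)·I) v_1 = (0, 0, 0, 0, 0)ᵀ = 0. ✓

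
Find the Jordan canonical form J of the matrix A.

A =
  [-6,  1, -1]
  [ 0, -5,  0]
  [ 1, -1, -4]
J_2(-5) ⊕ J_1(-5)

The characteristic polynomial is
  det(x·I − A) = x^3 + 15*x^2 + 75*x + 125 = (x + 5)^3

Eigenvalues and multiplicities (the geometric multiplicity of λ is n − rank(A − λI), which equals the number of Jordan blocks for λ):
  λ = -5: algebraic multiplicity = 3, geometric multiplicity = 2

Determining the block sizes for each eigenvalue:
  λ = -5: 2 blocks summing to 3 forces exactly one block of size 2 and the rest size 1 → block sizes [2, 1]

Assembling the blocks gives a Jordan form
J =
  [-5,  1,  0]
  [ 0, -5,  0]
  [ 0,  0, -5]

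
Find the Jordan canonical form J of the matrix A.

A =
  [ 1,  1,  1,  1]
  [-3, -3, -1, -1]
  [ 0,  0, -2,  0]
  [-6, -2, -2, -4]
J_2(-2) ⊕ J_1(-2) ⊕ J_1(-2)

The characteristic polynomial is
  det(x·I − A) = x^4 + 8*x^3 + 24*x^2 + 32*x + 16 = (x + 2)^4

Eigenvalues and multiplicities (the geometric multiplicity of λ is n − rank(A − λI), which equals the number of Jordan blocks for λ):
  λ = -2: algebraic multiplicity = 4, geometric multiplicity = 3

Determining the block sizes for each eigenvalue:
  λ = -2: 3 blocks summing to 4 forces exactly one block of size 2 and the rest size 1 → block sizes [2, 1, 1]

Assembling the blocks gives a Jordan form
J =
  [-2,  1,  0,  0]
  [ 0, -2,  0,  0]
  [ 0,  0, -2,  0]
  [ 0,  0,  0, -2]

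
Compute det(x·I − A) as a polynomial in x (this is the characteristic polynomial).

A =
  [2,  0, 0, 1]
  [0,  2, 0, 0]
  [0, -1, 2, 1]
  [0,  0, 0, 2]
x^4 - 8*x^3 + 24*x^2 - 32*x + 16

Expanding det(x·I − A) (e.g. by cofactor expansion or by noting that A is similar to its Jordan form J, which has the same characteristic polynomial as A) gives
  χ_A(x) = x^4 - 8*x^3 + 24*x^2 - 32*x + 16
which factors as (x - 2)^4. The eigenvalues (with algebraic multiplicities) are λ = 2 with multiplicity 4.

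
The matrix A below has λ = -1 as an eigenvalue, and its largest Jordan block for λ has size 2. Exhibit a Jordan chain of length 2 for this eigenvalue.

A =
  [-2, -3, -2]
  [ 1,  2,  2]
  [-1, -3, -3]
A Jordan chain for λ = -1 of length 2:
v_1 = (-1, 1, -1)ᵀ
v_2 = (1, 0, 0)ᵀ

Let N = A − (-1)·I. We want v_2 with N^2 v_2 = 0 but N^1 v_2 ≠ 0; then v_{j-1} := N · v_j for j = 2, …, 2.

Pick v_2 = (1, 0, 0)ᵀ.
Then v_1 = N · v_2 = (-1, 1, -1)ᵀ.

Sanity check: (A − (-1)·I) v_1 = (0, 0, 0)ᵀ = 0. ✓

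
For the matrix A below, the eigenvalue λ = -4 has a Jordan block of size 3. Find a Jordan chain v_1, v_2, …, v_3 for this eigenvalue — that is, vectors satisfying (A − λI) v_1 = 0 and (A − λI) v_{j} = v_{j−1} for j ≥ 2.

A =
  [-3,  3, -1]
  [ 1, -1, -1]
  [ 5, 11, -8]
A Jordan chain for λ = -4 of length 3:
v_1 = (-1, -1, -4)ᵀ
v_2 = (1, 1, 5)ᵀ
v_3 = (1, 0, 0)ᵀ

Let N = A − (-4)·I. We want v_3 with N^3 v_3 = 0 but N^2 v_3 ≠ 0; then v_{j-1} := N · v_j for j = 3, …, 2.

Pick v_3 = (1, 0, 0)ᵀ.
Then v_2 = N · v_3 = (1, 1, 5)ᵀ.
Then v_1 = N · v_2 = (-1, -1, -4)ᵀ.

Sanity check: (A − (-4)·I) v_1 = (0, 0, 0)ᵀ = 0. ✓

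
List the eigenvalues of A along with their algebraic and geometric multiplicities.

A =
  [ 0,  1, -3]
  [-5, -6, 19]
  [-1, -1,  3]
λ = -1: alg = 3, geom = 1

Step 1 — factor the characteristic polynomial to read off the algebraic multiplicities:
  χ_A(x) = (x + 1)^3

Step 2 — compute geometric multiplicities via the rank-nullity identity g(λ) = n − rank(A − λI):
  rank(A − (-1)·I) = 2, so dim ker(A − (-1)·I) = n − 2 = 1

Summary:
  λ = -1: algebraic multiplicity = 3, geometric multiplicity = 1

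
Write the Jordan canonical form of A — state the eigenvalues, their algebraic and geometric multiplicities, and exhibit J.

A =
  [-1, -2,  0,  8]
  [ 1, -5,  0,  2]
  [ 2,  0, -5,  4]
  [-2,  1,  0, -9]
J_3(-5) ⊕ J_1(-5)

The characteristic polynomial is
  det(x·I − A) = x^4 + 20*x^3 + 150*x^2 + 500*x + 625 = (x + 5)^4

Eigenvalues and multiplicities (the geometric multiplicity of λ is n − rank(A − λI), which equals the number of Jordan blocks for λ):
  λ = -5: algebraic multiplicity = 4, geometric multiplicity = 2

Determining the block sizes for each eigenvalue:
  λ = -5: with am = 4 and gm = 2, the partition is not yet determined (e.g. several partitions of 4 into 2 parts exist). Let N = A − (-5)·I. Computing rank(N^1) = 2, rank(N^2) = 1, rank(N^3) = 0; the number of blocks of size ≥ j is rank(N^{j−1}) − rank(N^j), giving [2, 1, 1]. So we have 1 block(s) of size 3, 1 block(s) of size 1 → block sizes [3, 1]

Assembling the blocks gives a Jordan form
J =
  [-5,  1,  0,  0]
  [ 0, -5,  1,  0]
  [ 0,  0, -5,  0]
  [ 0,  0,  0, -5]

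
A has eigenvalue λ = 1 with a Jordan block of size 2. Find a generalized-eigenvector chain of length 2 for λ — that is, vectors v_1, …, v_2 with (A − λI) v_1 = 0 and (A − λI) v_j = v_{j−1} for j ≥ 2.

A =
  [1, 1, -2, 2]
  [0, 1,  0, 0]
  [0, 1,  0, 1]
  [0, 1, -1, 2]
A Jordan chain for λ = 1 of length 2:
v_1 = (1, 0, 1, 1)ᵀ
v_2 = (0, 1, 0, 0)ᵀ

Let N = A − (1)·I. We want v_2 with N^2 v_2 = 0 but N^1 v_2 ≠ 0; then v_{j-1} := N · v_j for j = 2, …, 2.

Pick v_2 = (0, 1, 0, 0)ᵀ.
Then v_1 = N · v_2 = (1, 0, 1, 1)ᵀ.

Sanity check: (A − (1)·I) v_1 = (0, 0, 0, 0)ᵀ = 0. ✓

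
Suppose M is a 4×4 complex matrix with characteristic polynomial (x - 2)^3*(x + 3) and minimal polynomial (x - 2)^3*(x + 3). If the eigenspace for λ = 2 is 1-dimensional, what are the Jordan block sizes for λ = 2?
Block sizes for λ = 2: [3]

Step 1 — from the characteristic polynomial, algebraic multiplicity of λ = 2 is 3. From dim ker(M − (2)·I) = 1, there are exactly 1 Jordan blocks for λ = 2.
Step 2 — from the minimal polynomial, the factor (x − 2)^3 tells us the largest block for λ = 2 has size 3.
Step 3 — with total size 3, 1 blocks, and largest block 3, the block sizes (in nonincreasing order) are [3].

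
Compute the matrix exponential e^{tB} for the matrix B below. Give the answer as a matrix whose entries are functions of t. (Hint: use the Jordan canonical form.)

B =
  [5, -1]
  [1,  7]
e^{tB} =
  [-t*exp(6*t) + exp(6*t), -t*exp(6*t)]
  [t*exp(6*t), t*exp(6*t) + exp(6*t)]

Strategy: write B = P · J · P⁻¹ where J is a Jordan canonical form, so e^{tB} = P · e^{tJ} · P⁻¹, and e^{tJ} can be computed block-by-block.

B has Jordan form
J =
  [6, 1]
  [0, 6]
(up to reordering of blocks).

Per-block formulas:
  For a 2×2 Jordan block J_2(6): exp(t · J_2(6)) = e^(6t)·(I + t·N), where N is the 2×2 nilpotent shift.

After assembling e^{tJ} and conjugating by P, we get:

e^{tB} =
  [-t*exp(6*t) + exp(6*t), -t*exp(6*t)]
  [t*exp(6*t), t*exp(6*t) + exp(6*t)]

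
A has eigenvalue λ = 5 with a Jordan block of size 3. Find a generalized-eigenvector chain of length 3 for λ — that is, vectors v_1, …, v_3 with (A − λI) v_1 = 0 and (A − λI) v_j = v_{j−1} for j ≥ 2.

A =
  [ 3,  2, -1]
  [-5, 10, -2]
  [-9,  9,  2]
A Jordan chain for λ = 5 of length 3:
v_1 = (3, 3, 0)ᵀ
v_2 = (-2, -5, -9)ᵀ
v_3 = (1, 0, 0)ᵀ

Let N = A − (5)·I. We want v_3 with N^3 v_3 = 0 but N^2 v_3 ≠ 0; then v_{j-1} := N · v_j for j = 3, …, 2.

Pick v_3 = (1, 0, 0)ᵀ.
Then v_2 = N · v_3 = (-2, -5, -9)ᵀ.
Then v_1 = N · v_2 = (3, 3, 0)ᵀ.

Sanity check: (A − (5)·I) v_1 = (0, 0, 0)ᵀ = 0. ✓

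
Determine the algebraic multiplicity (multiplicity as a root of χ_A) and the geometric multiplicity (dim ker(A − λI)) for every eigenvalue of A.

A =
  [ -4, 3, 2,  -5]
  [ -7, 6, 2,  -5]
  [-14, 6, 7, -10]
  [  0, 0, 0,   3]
λ = 3: alg = 4, geom = 3

Step 1 — factor the characteristic polynomial to read off the algebraic multiplicities:
  χ_A(x) = (x - 3)^4

Step 2 — compute geometric multiplicities via the rank-nullity identity g(λ) = n − rank(A − λI):
  rank(A − (3)·I) = 1, so dim ker(A − (3)·I) = n − 1 = 3

Summary:
  λ = 3: algebraic multiplicity = 4, geometric multiplicity = 3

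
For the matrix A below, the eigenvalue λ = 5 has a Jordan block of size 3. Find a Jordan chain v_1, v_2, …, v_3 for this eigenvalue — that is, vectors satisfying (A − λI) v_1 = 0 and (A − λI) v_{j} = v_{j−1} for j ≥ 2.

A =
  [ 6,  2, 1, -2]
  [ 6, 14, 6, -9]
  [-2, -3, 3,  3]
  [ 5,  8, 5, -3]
A Jordan chain for λ = 5 of length 3:
v_1 = (1, 3, -1, 3)ᵀ
v_2 = (1, 6, -2, 5)ᵀ
v_3 = (1, 0, 0, 0)ᵀ

Let N = A − (5)·I. We want v_3 with N^3 v_3 = 0 but N^2 v_3 ≠ 0; then v_{j-1} := N · v_j for j = 3, …, 2.

Pick v_3 = (1, 0, 0, 0)ᵀ.
Then v_2 = N · v_3 = (1, 6, -2, 5)ᵀ.
Then v_1 = N · v_2 = (1, 3, -1, 3)ᵀ.

Sanity check: (A − (5)·I) v_1 = (0, 0, 0, 0)ᵀ = 0. ✓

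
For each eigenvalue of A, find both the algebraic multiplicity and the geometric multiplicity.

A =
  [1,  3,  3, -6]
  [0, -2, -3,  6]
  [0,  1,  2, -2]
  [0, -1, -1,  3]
λ = 1: alg = 4, geom = 3

Step 1 — factor the characteristic polynomial to read off the algebraic multiplicities:
  χ_A(x) = (x - 1)^4

Step 2 — compute geometric multiplicities via the rank-nullity identity g(λ) = n − rank(A − λI):
  rank(A − (1)·I) = 1, so dim ker(A − (1)·I) = n − 1 = 3

Summary:
  λ = 1: algebraic multiplicity = 4, geometric multiplicity = 3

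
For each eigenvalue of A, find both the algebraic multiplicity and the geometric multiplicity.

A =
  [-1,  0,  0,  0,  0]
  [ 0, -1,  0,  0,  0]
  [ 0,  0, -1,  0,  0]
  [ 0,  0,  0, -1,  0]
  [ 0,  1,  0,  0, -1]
λ = -1: alg = 5, geom = 4

Step 1 — factor the characteristic polynomial to read off the algebraic multiplicities:
  χ_A(x) = (x + 1)^5

Step 2 — compute geometric multiplicities via the rank-nullity identity g(λ) = n − rank(A − λI):
  rank(A − (-1)·I) = 1, so dim ker(A − (-1)·I) = n − 1 = 4

Summary:
  λ = -1: algebraic multiplicity = 5, geometric multiplicity = 4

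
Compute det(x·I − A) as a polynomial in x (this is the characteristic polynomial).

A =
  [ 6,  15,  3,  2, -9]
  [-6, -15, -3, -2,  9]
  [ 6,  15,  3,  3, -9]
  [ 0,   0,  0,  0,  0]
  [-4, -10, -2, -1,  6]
x^5

Expanding det(x·I − A) (e.g. by cofactor expansion or by noting that A is similar to its Jordan form J, which has the same characteristic polynomial as A) gives
  χ_A(x) = x^5
which factors as x^5. The eigenvalues (with algebraic multiplicities) are λ = 0 with multiplicity 5.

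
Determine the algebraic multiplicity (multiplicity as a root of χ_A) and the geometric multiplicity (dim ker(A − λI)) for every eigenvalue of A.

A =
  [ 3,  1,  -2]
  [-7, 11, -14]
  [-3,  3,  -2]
λ = 4: alg = 3, geom = 2

Step 1 — factor the characteristic polynomial to read off the algebraic multiplicities:
  χ_A(x) = (x - 4)^3

Step 2 — compute geometric multiplicities via the rank-nullity identity g(λ) = n − rank(A − λI):
  rank(A − (4)·I) = 1, so dim ker(A − (4)·I) = n − 1 = 2

Summary:
  λ = 4: algebraic multiplicity = 3, geometric multiplicity = 2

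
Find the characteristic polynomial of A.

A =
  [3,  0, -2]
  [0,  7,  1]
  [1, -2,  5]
x^3 - 15*x^2 + 75*x - 125

Expanding det(x·I − A) (e.g. by cofactor expansion or by noting that A is similar to its Jordan form J, which has the same characteristic polynomial as A) gives
  χ_A(x) = x^3 - 15*x^2 + 75*x - 125
which factors as (x - 5)^3. The eigenvalues (with algebraic multiplicities) are λ = 5 with multiplicity 3.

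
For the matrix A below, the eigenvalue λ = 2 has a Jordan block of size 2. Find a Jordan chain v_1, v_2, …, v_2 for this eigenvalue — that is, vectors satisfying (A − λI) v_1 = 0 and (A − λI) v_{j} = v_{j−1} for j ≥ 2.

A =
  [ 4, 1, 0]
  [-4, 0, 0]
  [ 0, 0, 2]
A Jordan chain for λ = 2 of length 2:
v_1 = (2, -4, 0)ᵀ
v_2 = (1, 0, 0)ᵀ

Let N = A − (2)·I. We want v_2 with N^2 v_2 = 0 but N^1 v_2 ≠ 0; then v_{j-1} := N · v_j for j = 2, …, 2.

Pick v_2 = (1, 0, 0)ᵀ.
Then v_1 = N · v_2 = (2, -4, 0)ᵀ.

Sanity check: (A − (2)·I) v_1 = (0, 0, 0)ᵀ = 0. ✓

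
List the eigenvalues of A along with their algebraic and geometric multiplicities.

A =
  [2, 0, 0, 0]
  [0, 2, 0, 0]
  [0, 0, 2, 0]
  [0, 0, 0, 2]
λ = 2: alg = 4, geom = 4

Step 1 — factor the characteristic polynomial to read off the algebraic multiplicities:
  χ_A(x) = (x - 2)^4

Step 2 — compute geometric multiplicities via the rank-nullity identity g(λ) = n − rank(A − λI):
  rank(A − (2)·I) = 0, so dim ker(A − (2)·I) = n − 0 = 4

Summary:
  λ = 2: algebraic multiplicity = 4, geometric multiplicity = 4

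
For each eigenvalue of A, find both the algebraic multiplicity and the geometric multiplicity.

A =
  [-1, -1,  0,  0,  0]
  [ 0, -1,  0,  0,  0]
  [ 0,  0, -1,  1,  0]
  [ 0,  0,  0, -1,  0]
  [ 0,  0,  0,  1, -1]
λ = -1: alg = 5, geom = 3

Step 1 — factor the characteristic polynomial to read off the algebraic multiplicities:
  χ_A(x) = (x + 1)^5

Step 2 — compute geometric multiplicities via the rank-nullity identity g(λ) = n − rank(A − λI):
  rank(A − (-1)·I) = 2, so dim ker(A − (-1)·I) = n − 2 = 3

Summary:
  λ = -1: algebraic multiplicity = 5, geometric multiplicity = 3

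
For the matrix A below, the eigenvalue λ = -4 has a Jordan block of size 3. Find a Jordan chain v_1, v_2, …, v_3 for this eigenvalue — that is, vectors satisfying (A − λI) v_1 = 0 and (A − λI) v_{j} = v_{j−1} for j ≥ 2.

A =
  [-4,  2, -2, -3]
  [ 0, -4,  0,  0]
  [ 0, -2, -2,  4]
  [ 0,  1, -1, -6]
A Jordan chain for λ = -4 of length 3:
v_1 = (1, 0, 0, 0)ᵀ
v_2 = (2, 0, -2, 1)ᵀ
v_3 = (0, 1, 0, 0)ᵀ

Let N = A − (-4)·I. We want v_3 with N^3 v_3 = 0 but N^2 v_3 ≠ 0; then v_{j-1} := N · v_j for j = 3, …, 2.

Pick v_3 = (0, 1, 0, 0)ᵀ.
Then v_2 = N · v_3 = (2, 0, -2, 1)ᵀ.
Then v_1 = N · v_2 = (1, 0, 0, 0)ᵀ.

Sanity check: (A − (-4)·I) v_1 = (0, 0, 0, 0)ᵀ = 0. ✓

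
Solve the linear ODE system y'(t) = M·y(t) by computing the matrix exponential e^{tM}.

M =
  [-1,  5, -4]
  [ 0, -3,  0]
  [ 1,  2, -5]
e^{tM} =
  [2*t*exp(-3*t) + exp(-3*t), t^2*exp(-3*t) + 5*t*exp(-3*t), -4*t*exp(-3*t)]
  [0, exp(-3*t), 0]
  [t*exp(-3*t), t^2*exp(-3*t)/2 + 2*t*exp(-3*t), -2*t*exp(-3*t) + exp(-3*t)]

Strategy: write M = P · J · P⁻¹ where J is a Jordan canonical form, so e^{tM} = P · e^{tJ} · P⁻¹, and e^{tJ} can be computed block-by-block.

M has Jordan form
J =
  [-3,  1,  0]
  [ 0, -3,  1]
  [ 0,  0, -3]
(up to reordering of blocks).

Per-block formulas:
  For a 3×3 Jordan block J_3(-3): exp(t · J_3(-3)) = e^(-3t)·(I + t·N + (t^2/2)·N^2), where N is the 3×3 nilpotent shift.

After assembling e^{tJ} and conjugating by P, we get:

e^{tM} =
  [2*t*exp(-3*t) + exp(-3*t), t^2*exp(-3*t) + 5*t*exp(-3*t), -4*t*exp(-3*t)]
  [0, exp(-3*t), 0]
  [t*exp(-3*t), t^2*exp(-3*t)/2 + 2*t*exp(-3*t), -2*t*exp(-3*t) + exp(-3*t)]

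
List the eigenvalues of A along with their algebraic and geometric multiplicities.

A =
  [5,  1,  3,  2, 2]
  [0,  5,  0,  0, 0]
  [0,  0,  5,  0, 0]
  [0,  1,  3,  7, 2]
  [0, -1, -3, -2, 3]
λ = 5: alg = 5, geom = 4

Step 1 — factor the characteristic polynomial to read off the algebraic multiplicities:
  χ_A(x) = (x - 5)^5

Step 2 — compute geometric multiplicities via the rank-nullity identity g(λ) = n − rank(A − λI):
  rank(A − (5)·I) = 1, so dim ker(A − (5)·I) = n − 1 = 4

Summary:
  λ = 5: algebraic multiplicity = 5, geometric multiplicity = 4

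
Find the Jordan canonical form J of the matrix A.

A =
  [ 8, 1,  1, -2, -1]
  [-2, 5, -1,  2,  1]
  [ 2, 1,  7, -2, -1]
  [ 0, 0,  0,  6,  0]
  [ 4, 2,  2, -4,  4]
J_2(6) ⊕ J_1(6) ⊕ J_1(6) ⊕ J_1(6)

The characteristic polynomial is
  det(x·I − A) = x^5 - 30*x^4 + 360*x^3 - 2160*x^2 + 6480*x - 7776 = (x - 6)^5

Eigenvalues and multiplicities (the geometric multiplicity of λ is n − rank(A − λI), which equals the number of Jordan blocks for λ):
  λ = 6: algebraic multiplicity = 5, geometric multiplicity = 4

Determining the block sizes for each eigenvalue:
  λ = 6: 4 blocks summing to 5 forces exactly one block of size 2 and the rest size 1 → block sizes [2, 1, 1, 1]

Assembling the blocks gives a Jordan form
J =
  [6, 1, 0, 0, 0]
  [0, 6, 0, 0, 0]
  [0, 0, 6, 0, 0]
  [0, 0, 0, 6, 0]
  [0, 0, 0, 0, 6]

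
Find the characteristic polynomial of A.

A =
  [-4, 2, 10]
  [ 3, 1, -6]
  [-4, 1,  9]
x^3 - 6*x^2 + 9*x - 4

Expanding det(x·I − A) (e.g. by cofactor expansion or by noting that A is similar to its Jordan form J, which has the same characteristic polynomial as A) gives
  χ_A(x) = x^3 - 6*x^2 + 9*x - 4
which factors as (x - 4)*(x - 1)^2. The eigenvalues (with algebraic multiplicities) are λ = 1 with multiplicity 2, λ = 4 with multiplicity 1.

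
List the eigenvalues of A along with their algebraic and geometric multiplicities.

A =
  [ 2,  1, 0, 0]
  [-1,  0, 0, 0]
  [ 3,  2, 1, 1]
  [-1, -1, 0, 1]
λ = 1: alg = 4, geom = 2

Step 1 — factor the characteristic polynomial to read off the algebraic multiplicities:
  χ_A(x) = (x - 1)^4

Step 2 — compute geometric multiplicities via the rank-nullity identity g(λ) = n − rank(A − λI):
  rank(A − (1)·I) = 2, so dim ker(A − (1)·I) = n − 2 = 2

Summary:
  λ = 1: algebraic multiplicity = 4, geometric multiplicity = 2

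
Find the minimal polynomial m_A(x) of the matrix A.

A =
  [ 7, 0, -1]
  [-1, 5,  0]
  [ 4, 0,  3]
x^3 - 15*x^2 + 75*x - 125

The characteristic polynomial is χ_A(x) = (x - 5)^3, so the eigenvalues are known. The minimal polynomial is
  m_A(x) = Π_λ (x − λ)^{k_λ}
where k_λ is the size of the *largest* Jordan block for λ (equivalently, the smallest k with (A − λI)^k v = 0 for every generalised eigenvector v of λ).

  λ = 5: largest Jordan block has size 3, contributing (x − 5)^3

So m_A(x) = (x - 5)^3 = x^3 - 15*x^2 + 75*x - 125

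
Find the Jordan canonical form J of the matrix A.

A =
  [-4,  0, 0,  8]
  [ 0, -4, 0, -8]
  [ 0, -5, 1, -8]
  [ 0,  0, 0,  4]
J_1(-4) ⊕ J_1(-4) ⊕ J_1(1) ⊕ J_1(4)

The characteristic polynomial is
  det(x·I − A) = x^4 + 3*x^3 - 20*x^2 - 48*x + 64 = (x - 4)*(x - 1)*(x + 4)^2

Eigenvalues and multiplicities (the geometric multiplicity of λ is n − rank(A − λI), which equals the number of Jordan blocks for λ):
  λ = -4: algebraic multiplicity = 2, geometric multiplicity = 2
  λ = 1: algebraic multiplicity = 1, geometric multiplicity = 1
  λ = 4: algebraic multiplicity = 1, geometric multiplicity = 1

Determining the block sizes for each eigenvalue:
  λ = -4: gm = am = 2, so every block has size 1 → block sizes [1, 1]
  λ = 1: one block (gm = 1), so the single block has size am = 1 → block sizes [1]
  λ = 4: one block (gm = 1), so the single block has size am = 1 → block sizes [1]

Assembling the blocks gives a Jordan form
J =
  [-4,  0, 0, 0]
  [ 0, -4, 0, 0]
  [ 0,  0, 1, 0]
  [ 0,  0, 0, 4]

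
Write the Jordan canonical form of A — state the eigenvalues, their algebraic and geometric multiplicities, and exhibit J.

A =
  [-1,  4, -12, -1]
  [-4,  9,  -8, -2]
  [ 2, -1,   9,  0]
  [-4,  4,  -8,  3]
J_2(5) ⊕ J_2(5)

The characteristic polynomial is
  det(x·I − A) = x^4 - 20*x^3 + 150*x^2 - 500*x + 625 = (x - 5)^4

Eigenvalues and multiplicities (the geometric multiplicity of λ is n − rank(A − λI), which equals the number of Jordan blocks for λ):
  λ = 5: algebraic multiplicity = 4, geometric multiplicity = 2

Determining the block sizes for each eigenvalue:
  λ = 5: with am = 4 and gm = 2, the partition is not yet determined (e.g. several partitions of 4 into 2 parts exist). Let N = A − (5)·I. Computing rank(N^1) = 2, rank(N^2) = 0; the number of blocks of size ≥ j is rank(N^{j−1}) − rank(N^j), giving [2, 2]. So we have 2 block(s) of size 2 → block sizes [2, 2]

Assembling the blocks gives a Jordan form
J =
  [5, 1, 0, 0]
  [0, 5, 0, 0]
  [0, 0, 5, 1]
  [0, 0, 0, 5]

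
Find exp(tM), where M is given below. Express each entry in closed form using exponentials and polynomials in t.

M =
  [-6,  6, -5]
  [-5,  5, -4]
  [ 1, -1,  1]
e^{tM} =
  [t^2/2 - 6*t + 1, -t^2/2 + 6*t, t^2/2 - 5*t]
  [t^2/2 - 5*t, -t^2/2 + 5*t + 1, t^2/2 - 4*t]
  [t, -t, t + 1]

Strategy: write M = P · J · P⁻¹ where J is a Jordan canonical form, so e^{tM} = P · e^{tJ} · P⁻¹, and e^{tJ} can be computed block-by-block.

M has Jordan form
J =
  [0, 1, 0]
  [0, 0, 1]
  [0, 0, 0]
(up to reordering of blocks).

Per-block formulas:
  For a 3×3 Jordan block J_3(0): exp(t · J_3(0)) = e^(0t)·(I + t·N + (t^2/2)·N^2), where N is the 3×3 nilpotent shift.

After assembling e^{tJ} and conjugating by P, we get:

e^{tM} =
  [t^2/2 - 6*t + 1, -t^2/2 + 6*t, t^2/2 - 5*t]
  [t^2/2 - 5*t, -t^2/2 + 5*t + 1, t^2/2 - 4*t]
  [t, -t, t + 1]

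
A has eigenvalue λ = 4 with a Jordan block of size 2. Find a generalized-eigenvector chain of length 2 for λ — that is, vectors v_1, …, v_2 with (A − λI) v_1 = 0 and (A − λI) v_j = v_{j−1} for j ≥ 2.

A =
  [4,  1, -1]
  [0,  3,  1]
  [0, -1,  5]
A Jordan chain for λ = 4 of length 2:
v_1 = (1, -1, -1)ᵀ
v_2 = (0, 1, 0)ᵀ

Let N = A − (4)·I. We want v_2 with N^2 v_2 = 0 but N^1 v_2 ≠ 0; then v_{j-1} := N · v_j for j = 2, …, 2.

Pick v_2 = (0, 1, 0)ᵀ.
Then v_1 = N · v_2 = (1, -1, -1)ᵀ.

Sanity check: (A − (4)·I) v_1 = (0, 0, 0)ᵀ = 0. ✓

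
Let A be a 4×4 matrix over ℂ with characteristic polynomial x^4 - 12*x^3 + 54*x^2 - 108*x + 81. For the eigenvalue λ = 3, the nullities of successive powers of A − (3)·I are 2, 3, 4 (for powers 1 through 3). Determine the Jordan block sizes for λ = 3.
Block sizes for λ = 3: [3, 1]

From the dimensions of kernels of powers, the number of Jordan blocks of size at least j is d_j − d_{j−1} where d_j = dim ker(N^j) (with d_0 = 0). Computing the differences gives [2, 1, 1].
The number of blocks of size exactly k is (#blocks of size ≥ k) − (#blocks of size ≥ k + 1), so the partition is: 1 block(s) of size 1, 1 block(s) of size 3.
In nonincreasing order the block sizes are [3, 1].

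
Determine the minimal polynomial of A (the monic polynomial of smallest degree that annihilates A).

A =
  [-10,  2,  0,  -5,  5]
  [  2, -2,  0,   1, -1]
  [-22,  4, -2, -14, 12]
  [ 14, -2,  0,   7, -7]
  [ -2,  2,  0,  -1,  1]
x^3 + 4*x^2 + 4*x

The characteristic polynomial is χ_A(x) = x^2*(x + 2)^3, so the eigenvalues are known. The minimal polynomial is
  m_A(x) = Π_λ (x − λ)^{k_λ}
where k_λ is the size of the *largest* Jordan block for λ (equivalently, the smallest k with (A − λI)^k v = 0 for every generalised eigenvector v of λ).

  λ = -2: largest Jordan block has size 2, contributing (x + 2)^2
  λ = 0: largest Jordan block has size 1, contributing (x − 0)

So m_A(x) = x*(x + 2)^2 = x^3 + 4*x^2 + 4*x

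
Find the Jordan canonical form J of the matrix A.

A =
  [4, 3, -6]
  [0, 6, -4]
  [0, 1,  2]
J_2(4) ⊕ J_1(4)

The characteristic polynomial is
  det(x·I − A) = x^3 - 12*x^2 + 48*x - 64 = (x - 4)^3

Eigenvalues and multiplicities (the geometric multiplicity of λ is n − rank(A − λI), which equals the number of Jordan blocks for λ):
  λ = 4: algebraic multiplicity = 3, geometric multiplicity = 2

Determining the block sizes for each eigenvalue:
  λ = 4: 2 blocks summing to 3 forces exactly one block of size 2 and the rest size 1 → block sizes [2, 1]

Assembling the blocks gives a Jordan form
J =
  [4, 1, 0]
  [0, 4, 0]
  [0, 0, 4]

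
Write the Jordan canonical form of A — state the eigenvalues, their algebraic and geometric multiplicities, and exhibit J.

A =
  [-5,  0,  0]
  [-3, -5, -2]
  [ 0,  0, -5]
J_2(-5) ⊕ J_1(-5)

The characteristic polynomial is
  det(x·I − A) = x^3 + 15*x^2 + 75*x + 125 = (x + 5)^3

Eigenvalues and multiplicities (the geometric multiplicity of λ is n − rank(A − λI), which equals the number of Jordan blocks for λ):
  λ = -5: algebraic multiplicity = 3, geometric multiplicity = 2

Determining the block sizes for each eigenvalue:
  λ = -5: 2 blocks summing to 3 forces exactly one block of size 2 and the rest size 1 → block sizes [2, 1]

Assembling the blocks gives a Jordan form
J =
  [-5,  1,  0]
  [ 0, -5,  0]
  [ 0,  0, -5]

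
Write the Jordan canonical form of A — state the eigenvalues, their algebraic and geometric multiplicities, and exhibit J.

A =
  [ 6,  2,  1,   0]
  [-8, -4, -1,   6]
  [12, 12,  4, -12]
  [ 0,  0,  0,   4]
J_1(-2) ⊕ J_2(4) ⊕ J_1(4)

The characteristic polynomial is
  det(x·I − A) = x^4 - 10*x^3 + 24*x^2 + 32*x - 128 = (x - 4)^3*(x + 2)

Eigenvalues and multiplicities (the geometric multiplicity of λ is n − rank(A − λI), which equals the number of Jordan blocks for λ):
  λ = -2: algebraic multiplicity = 1, geometric multiplicity = 1
  λ = 4: algebraic multiplicity = 3, geometric multiplicity = 2

Determining the block sizes for each eigenvalue:
  λ = -2: one block (gm = 1), so the single block has size am = 1 → block sizes [1]
  λ = 4: 2 blocks summing to 3 forces exactly one block of size 2 and the rest size 1 → block sizes [2, 1]

Assembling the blocks gives a Jordan form
J =
  [-2, 0, 0, 0]
  [ 0, 4, 1, 0]
  [ 0, 0, 4, 0]
  [ 0, 0, 0, 4]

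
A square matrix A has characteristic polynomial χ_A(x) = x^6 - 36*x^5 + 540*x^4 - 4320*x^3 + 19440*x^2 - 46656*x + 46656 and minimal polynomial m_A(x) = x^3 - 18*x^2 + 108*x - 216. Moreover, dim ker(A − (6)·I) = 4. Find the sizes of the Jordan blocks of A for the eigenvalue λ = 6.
Block sizes for λ = 6: [3, 1, 1, 1]

Step 1 — from the characteristic polynomial, algebraic multiplicity of λ = 6 is 6. From dim ker(A − (6)·I) = 4, there are exactly 4 Jordan blocks for λ = 6.
Step 2 — from the minimal polynomial, the factor (x − 6)^3 tells us the largest block for λ = 6 has size 3.
Step 3 — with total size 6, 4 blocks, and largest block 3, the block sizes (in nonincreasing order) are [3, 1, 1, 1].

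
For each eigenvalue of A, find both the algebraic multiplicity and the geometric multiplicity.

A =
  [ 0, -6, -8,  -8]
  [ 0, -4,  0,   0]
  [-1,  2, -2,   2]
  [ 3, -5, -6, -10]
λ = -4: alg = 4, geom = 2

Step 1 — factor the characteristic polynomial to read off the algebraic multiplicities:
  χ_A(x) = (x + 4)^4

Step 2 — compute geometric multiplicities via the rank-nullity identity g(λ) = n − rank(A − λI):
  rank(A − (-4)·I) = 2, so dim ker(A − (-4)·I) = n − 2 = 2

Summary:
  λ = -4: algebraic multiplicity = 4, geometric multiplicity = 2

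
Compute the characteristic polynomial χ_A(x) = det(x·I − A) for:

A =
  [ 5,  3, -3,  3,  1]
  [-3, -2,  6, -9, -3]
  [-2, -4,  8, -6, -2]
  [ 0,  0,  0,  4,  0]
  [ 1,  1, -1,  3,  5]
x^5 - 20*x^4 + 160*x^3 - 640*x^2 + 1280*x - 1024

Expanding det(x·I − A) (e.g. by cofactor expansion or by noting that A is similar to its Jordan form J, which has the same characteristic polynomial as A) gives
  χ_A(x) = x^5 - 20*x^4 + 160*x^3 - 640*x^2 + 1280*x - 1024
which factors as (x - 4)^5. The eigenvalues (with algebraic multiplicities) are λ = 4 with multiplicity 5.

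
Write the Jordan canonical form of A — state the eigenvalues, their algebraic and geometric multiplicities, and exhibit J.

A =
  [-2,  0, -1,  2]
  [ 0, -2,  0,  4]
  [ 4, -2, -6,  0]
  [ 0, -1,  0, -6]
J_2(-4) ⊕ J_2(-4)

The characteristic polynomial is
  det(x·I − A) = x^4 + 16*x^3 + 96*x^2 + 256*x + 256 = (x + 4)^4

Eigenvalues and multiplicities (the geometric multiplicity of λ is n − rank(A − λI), which equals the number of Jordan blocks for λ):
  λ = -4: algebraic multiplicity = 4, geometric multiplicity = 2

Determining the block sizes for each eigenvalue:
  λ = -4: with am = 4 and gm = 2, the partition is not yet determined (e.g. several partitions of 4 into 2 parts exist). Let N = A − (-4)·I. Computing rank(N^1) = 2, rank(N^2) = 0; the number of blocks of size ≥ j is rank(N^{j−1}) − rank(N^j), giving [2, 2]. So we have 2 block(s) of size 2 → block sizes [2, 2]

Assembling the blocks gives a Jordan form
J =
  [-4,  1,  0,  0]
  [ 0, -4,  0,  0]
  [ 0,  0, -4,  1]
  [ 0,  0,  0, -4]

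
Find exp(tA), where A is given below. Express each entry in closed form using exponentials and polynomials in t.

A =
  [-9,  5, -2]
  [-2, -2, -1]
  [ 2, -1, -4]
e^{tA} =
  [t^2*exp(-5*t) - 4*t*exp(-5*t) + exp(-5*t), -3*t^2*exp(-5*t)/2 + 5*t*exp(-5*t), t^2*exp(-5*t)/2 - 2*t*exp(-5*t)]
  [-2*t*exp(-5*t), 3*t*exp(-5*t) + exp(-5*t), -t*exp(-5*t)]
  [-2*t^2*exp(-5*t) + 2*t*exp(-5*t), 3*t^2*exp(-5*t) - t*exp(-5*t), -t^2*exp(-5*t) + t*exp(-5*t) + exp(-5*t)]

Strategy: write A = P · J · P⁻¹ where J is a Jordan canonical form, so e^{tA} = P · e^{tJ} · P⁻¹, and e^{tJ} can be computed block-by-block.

A has Jordan form
J =
  [-5,  1,  0]
  [ 0, -5,  1]
  [ 0,  0, -5]
(up to reordering of blocks).

Per-block formulas:
  For a 3×3 Jordan block J_3(-5): exp(t · J_3(-5)) = e^(-5t)·(I + t·N + (t^2/2)·N^2), where N is the 3×3 nilpotent shift.

After assembling e^{tJ} and conjugating by P, we get:

e^{tA} =
  [t^2*exp(-5*t) - 4*t*exp(-5*t) + exp(-5*t), -3*t^2*exp(-5*t)/2 + 5*t*exp(-5*t), t^2*exp(-5*t)/2 - 2*t*exp(-5*t)]
  [-2*t*exp(-5*t), 3*t*exp(-5*t) + exp(-5*t), -t*exp(-5*t)]
  [-2*t^2*exp(-5*t) + 2*t*exp(-5*t), 3*t^2*exp(-5*t) - t*exp(-5*t), -t^2*exp(-5*t) + t*exp(-5*t) + exp(-5*t)]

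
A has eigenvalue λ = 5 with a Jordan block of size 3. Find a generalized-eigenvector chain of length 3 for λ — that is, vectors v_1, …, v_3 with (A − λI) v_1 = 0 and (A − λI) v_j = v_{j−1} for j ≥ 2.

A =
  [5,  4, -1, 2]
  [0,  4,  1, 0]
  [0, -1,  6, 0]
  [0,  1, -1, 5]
A Jordan chain for λ = 5 of length 3:
v_1 = (-1, 0, 0, 0)ᵀ
v_2 = (4, -1, -1, 1)ᵀ
v_3 = (0, 1, 0, 0)ᵀ

Let N = A − (5)·I. We want v_3 with N^3 v_3 = 0 but N^2 v_3 ≠ 0; then v_{j-1} := N · v_j for j = 3, …, 2.

Pick v_3 = (0, 1, 0, 0)ᵀ.
Then v_2 = N · v_3 = (4, -1, -1, 1)ᵀ.
Then v_1 = N · v_2 = (-1, 0, 0, 0)ᵀ.

Sanity check: (A − (5)·I) v_1 = (0, 0, 0, 0)ᵀ = 0. ✓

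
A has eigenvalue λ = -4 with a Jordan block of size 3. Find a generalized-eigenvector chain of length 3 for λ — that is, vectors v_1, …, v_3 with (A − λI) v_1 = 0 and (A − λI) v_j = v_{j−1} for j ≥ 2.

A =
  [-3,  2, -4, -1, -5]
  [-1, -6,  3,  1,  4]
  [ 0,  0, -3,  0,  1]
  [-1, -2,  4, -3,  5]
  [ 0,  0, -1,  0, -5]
A Jordan chain for λ = -4 of length 3:
v_1 = (-1, 1, 0, 1, 0)ᵀ
v_2 = (-4, 3, 1, 4, -1)ᵀ
v_3 = (0, 0, 1, 0, 0)ᵀ

Let N = A − (-4)·I. We want v_3 with N^3 v_3 = 0 but N^2 v_3 ≠ 0; then v_{j-1} := N · v_j for j = 3, …, 2.

Pick v_3 = (0, 0, 1, 0, 0)ᵀ.
Then v_2 = N · v_3 = (-4, 3, 1, 4, -1)ᵀ.
Then v_1 = N · v_2 = (-1, 1, 0, 1, 0)ᵀ.

Sanity check: (A − (-4)·I) v_1 = (0, 0, 0, 0, 0)ᵀ = 0. ✓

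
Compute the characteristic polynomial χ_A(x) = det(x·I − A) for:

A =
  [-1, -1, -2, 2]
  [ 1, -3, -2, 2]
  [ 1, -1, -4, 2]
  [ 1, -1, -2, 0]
x^4 + 8*x^3 + 24*x^2 + 32*x + 16

Expanding det(x·I − A) (e.g. by cofactor expansion or by noting that A is similar to its Jordan form J, which has the same characteristic polynomial as A) gives
  χ_A(x) = x^4 + 8*x^3 + 24*x^2 + 32*x + 16
which factors as (x + 2)^4. The eigenvalues (with algebraic multiplicities) are λ = -2 with multiplicity 4.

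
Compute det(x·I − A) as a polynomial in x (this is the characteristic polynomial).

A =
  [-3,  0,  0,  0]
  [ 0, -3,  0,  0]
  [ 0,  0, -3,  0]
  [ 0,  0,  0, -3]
x^4 + 12*x^3 + 54*x^2 + 108*x + 81

Expanding det(x·I − A) (e.g. by cofactor expansion or by noting that A is similar to its Jordan form J, which has the same characteristic polynomial as A) gives
  χ_A(x) = x^4 + 12*x^3 + 54*x^2 + 108*x + 81
which factors as (x + 3)^4. The eigenvalues (with algebraic multiplicities) are λ = -3 with multiplicity 4.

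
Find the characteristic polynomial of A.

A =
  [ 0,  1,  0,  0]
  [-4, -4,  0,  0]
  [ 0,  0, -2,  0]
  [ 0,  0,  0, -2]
x^4 + 8*x^3 + 24*x^2 + 32*x + 16

Expanding det(x·I − A) (e.g. by cofactor expansion or by noting that A is similar to its Jordan form J, which has the same characteristic polynomial as A) gives
  χ_A(x) = x^4 + 8*x^3 + 24*x^2 + 32*x + 16
which factors as (x + 2)^4. The eigenvalues (with algebraic multiplicities) are λ = -2 with multiplicity 4.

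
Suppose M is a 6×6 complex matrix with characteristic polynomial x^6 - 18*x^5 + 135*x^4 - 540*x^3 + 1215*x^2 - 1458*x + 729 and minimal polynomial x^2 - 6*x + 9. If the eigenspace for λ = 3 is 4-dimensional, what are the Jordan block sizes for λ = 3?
Block sizes for λ = 3: [2, 2, 1, 1]

Step 1 — from the characteristic polynomial, algebraic multiplicity of λ = 3 is 6. From dim ker(M − (3)·I) = 4, there are exactly 4 Jordan blocks for λ = 3.
Step 2 — from the minimal polynomial, the factor (x − 3)^2 tells us the largest block for λ = 3 has size 2.
Step 3 — with total size 6, 4 blocks, and largest block 2, the block sizes (in nonincreasing order) are [2, 2, 1, 1].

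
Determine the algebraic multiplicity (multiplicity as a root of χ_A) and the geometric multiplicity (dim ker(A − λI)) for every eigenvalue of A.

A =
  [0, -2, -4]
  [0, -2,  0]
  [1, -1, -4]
λ = -2: alg = 3, geom = 2

Step 1 — factor the characteristic polynomial to read off the algebraic multiplicities:
  χ_A(x) = (x + 2)^3

Step 2 — compute geometric multiplicities via the rank-nullity identity g(λ) = n − rank(A − λI):
  rank(A − (-2)·I) = 1, so dim ker(A − (-2)·I) = n − 1 = 2

Summary:
  λ = -2: algebraic multiplicity = 3, geometric multiplicity = 2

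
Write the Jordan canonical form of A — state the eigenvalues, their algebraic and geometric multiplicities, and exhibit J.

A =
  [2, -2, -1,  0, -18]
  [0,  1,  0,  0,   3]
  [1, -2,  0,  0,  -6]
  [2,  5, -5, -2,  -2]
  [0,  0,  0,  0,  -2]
J_2(-2) ⊕ J_2(1) ⊕ J_1(1)

The characteristic polynomial is
  det(x·I − A) = x^5 + x^4 - 5*x^3 - x^2 + 8*x - 4 = (x - 1)^3*(x + 2)^2

Eigenvalues and multiplicities (the geometric multiplicity of λ is n − rank(A − λI), which equals the number of Jordan blocks for λ):
  λ = -2: algebraic multiplicity = 2, geometric multiplicity = 1
  λ = 1: algebraic multiplicity = 3, geometric multiplicity = 2

Determining the block sizes for each eigenvalue:
  λ = -2: one block (gm = 1), so the single block has size am = 2 → block sizes [2]
  λ = 1: 2 blocks summing to 3 forces exactly one block of size 2 and the rest size 1 → block sizes [2, 1]

Assembling the blocks gives a Jordan form
J =
  [-2,  1, 0, 0, 0]
  [ 0, -2, 0, 0, 0]
  [ 0,  0, 1, 1, 0]
  [ 0,  0, 0, 1, 0]
  [ 0,  0, 0, 0, 1]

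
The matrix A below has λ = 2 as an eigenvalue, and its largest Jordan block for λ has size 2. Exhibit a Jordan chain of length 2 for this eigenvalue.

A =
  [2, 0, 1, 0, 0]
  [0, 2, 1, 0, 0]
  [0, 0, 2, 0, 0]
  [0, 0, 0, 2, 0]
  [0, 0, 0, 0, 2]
A Jordan chain for λ = 2 of length 2:
v_1 = (1, 1, 0, 0, 0)ᵀ
v_2 = (0, 0, 1, 0, 0)ᵀ

Let N = A − (2)·I. We want v_2 with N^2 v_2 = 0 but N^1 v_2 ≠ 0; then v_{j-1} := N · v_j for j = 2, …, 2.

Pick v_2 = (0, 0, 1, 0, 0)ᵀ.
Then v_1 = N · v_2 = (1, 1, 0, 0, 0)ᵀ.

Sanity check: (A − (2)·I) v_1 = (0, 0, 0, 0, 0)ᵀ = 0. ✓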